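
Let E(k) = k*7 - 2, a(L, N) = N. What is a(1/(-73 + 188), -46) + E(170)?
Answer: 1142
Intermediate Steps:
E(k) = -2 + 7*k (E(k) = 7*k - 2 = -2 + 7*k)
a(1/(-73 + 188), -46) + E(170) = -46 + (-2 + 7*170) = -46 + (-2 + 1190) = -46 + 1188 = 1142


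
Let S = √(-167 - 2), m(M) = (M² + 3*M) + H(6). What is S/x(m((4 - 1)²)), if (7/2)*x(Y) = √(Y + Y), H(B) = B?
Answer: 91*I*√57/228 ≈ 3.0133*I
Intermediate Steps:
m(M) = 6 + M² + 3*M (m(M) = (M² + 3*M) + 6 = 6 + M² + 3*M)
S = 13*I (S = √(-169) = 13*I ≈ 13.0*I)
x(Y) = 2*√2*√Y/7 (x(Y) = 2*√(Y + Y)/7 = 2*√(2*Y)/7 = 2*(√2*√Y)/7 = 2*√2*√Y/7)
S/x(m((4 - 1)²)) = (13*I)/((2*√2*√(6 + ((4 - 1)²)² + 3*(4 - 1)²)/7)) = (13*I)/((2*√2*√(6 + (3²)² + 3*3²)/7)) = (13*I)/((2*√2*√(6 + 9² + 3*9)/7)) = (13*I)/((2*√2*√(6 + 81 + 27)/7)) = (13*I)/((2*√2*√114/7)) = (13*I)/((4*√57/7)) = (13*I)*(7*√57/228) = 91*I*√57/228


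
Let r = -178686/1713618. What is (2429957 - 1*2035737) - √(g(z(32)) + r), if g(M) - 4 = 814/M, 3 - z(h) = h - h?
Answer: 394220 - √22450179390735/285603 ≈ 3.9420e+5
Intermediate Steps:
z(h) = 3 (z(h) = 3 - (h - h) = 3 - 1*0 = 3 + 0 = 3)
g(M) = 4 + 814/M
r = -9927/95201 (r = -178686*1/1713618 = -9927/95201 ≈ -0.10427)
(2429957 - 1*2035737) - √(g(z(32)) + r) = (2429957 - 1*2035737) - √((4 + 814/3) - 9927/95201) = (2429957 - 2035737) - √((4 + 814*(⅓)) - 9927/95201) = 394220 - √((4 + 814/3) - 9927/95201) = 394220 - √(826/3 - 9927/95201) = 394220 - √(78606245/285603) = 394220 - √22450179390735/285603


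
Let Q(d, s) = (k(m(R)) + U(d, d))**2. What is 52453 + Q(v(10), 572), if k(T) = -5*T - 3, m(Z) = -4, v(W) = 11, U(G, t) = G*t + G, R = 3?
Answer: 74654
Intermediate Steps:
U(G, t) = G + G*t
k(T) = -3 - 5*T
Q(d, s) = (17 + d*(1 + d))**2 (Q(d, s) = ((-3 - 5*(-4)) + d*(1 + d))**2 = ((-3 + 20) + d*(1 + d))**2 = (17 + d*(1 + d))**2)
52453 + Q(v(10), 572) = 52453 + (17 + 11*(1 + 11))**2 = 52453 + (17 + 11*12)**2 = 52453 + (17 + 132)**2 = 52453 + 149**2 = 52453 + 22201 = 74654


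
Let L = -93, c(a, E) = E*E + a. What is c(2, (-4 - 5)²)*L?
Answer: -610359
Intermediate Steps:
c(a, E) = a + E² (c(a, E) = E² + a = a + E²)
c(2, (-4 - 5)²)*L = (2 + ((-4 - 5)²)²)*(-93) = (2 + ((-9)²)²)*(-93) = (2 + 81²)*(-93) = (2 + 6561)*(-93) = 6563*(-93) = -610359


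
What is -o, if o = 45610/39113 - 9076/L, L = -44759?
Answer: -2396447578/1750658767 ≈ -1.3689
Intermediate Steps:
o = 2396447578/1750658767 (o = 45610/39113 - 9076/(-44759) = 45610*(1/39113) - 9076*(-1/44759) = 45610/39113 + 9076/44759 = 2396447578/1750658767 ≈ 1.3689)
-o = -1*2396447578/1750658767 = -2396447578/1750658767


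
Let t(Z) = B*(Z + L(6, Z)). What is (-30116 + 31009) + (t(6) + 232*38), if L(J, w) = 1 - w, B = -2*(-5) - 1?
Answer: 9718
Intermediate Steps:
B = 9 (B = 10 - 1 = 9)
t(Z) = 9 (t(Z) = 9*(Z + (1 - Z)) = 9*1 = 9)
(-30116 + 31009) + (t(6) + 232*38) = (-30116 + 31009) + (9 + 232*38) = 893 + (9 + 8816) = 893 + 8825 = 9718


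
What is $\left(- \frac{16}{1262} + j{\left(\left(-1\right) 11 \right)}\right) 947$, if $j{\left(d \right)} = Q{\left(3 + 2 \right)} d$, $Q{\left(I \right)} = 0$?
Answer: $- \frac{7576}{631} \approx -12.006$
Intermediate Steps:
$j{\left(d \right)} = 0$ ($j{\left(d \right)} = 0 d = 0$)
$\left(- \frac{16}{1262} + j{\left(\left(-1\right) 11 \right)}\right) 947 = \left(- \frac{16}{1262} + 0\right) 947 = \left(\left(-16\right) \frac{1}{1262} + 0\right) 947 = \left(- \frac{8}{631} + 0\right) 947 = \left(- \frac{8}{631}\right) 947 = - \frac{7576}{631}$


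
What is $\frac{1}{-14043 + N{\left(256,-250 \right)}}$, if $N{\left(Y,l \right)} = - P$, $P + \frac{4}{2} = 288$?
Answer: $- \frac{1}{14329} \approx -6.9789 \cdot 10^{-5}$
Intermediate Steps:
$P = 286$ ($P = -2 + 288 = 286$)
$N{\left(Y,l \right)} = -286$ ($N{\left(Y,l \right)} = \left(-1\right) 286 = -286$)
$\frac{1}{-14043 + N{\left(256,-250 \right)}} = \frac{1}{-14043 - 286} = \frac{1}{-14329} = - \frac{1}{14329}$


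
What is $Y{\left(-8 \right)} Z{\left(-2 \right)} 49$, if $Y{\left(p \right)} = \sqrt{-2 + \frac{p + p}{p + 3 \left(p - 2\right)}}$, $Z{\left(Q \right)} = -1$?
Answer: $- \frac{49 i \sqrt{570}}{19} \approx - 61.572 i$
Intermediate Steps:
$Y{\left(p \right)} = \sqrt{-2 + \frac{2 p}{-6 + 4 p}}$ ($Y{\left(p \right)} = \sqrt{-2 + \frac{2 p}{p + 3 \left(-2 + p\right)}} = \sqrt{-2 + \frac{2 p}{p + \left(-6 + 3 p\right)}} = \sqrt{-2 + \frac{2 p}{-6 + 4 p}}$)
$Y{\left(-8 \right)} Z{\left(-2 \right)} 49 = \sqrt{3} \sqrt{\frac{2 - -8}{-3 + 2 \left(-8\right)}} \left(-1\right) 49 = \sqrt{3} \sqrt{\frac{2 + 8}{-3 - 16}} \left(-1\right) 49 = \sqrt{3} \sqrt{\frac{1}{-19} \cdot 10} \left(-1\right) 49 = \sqrt{3} \sqrt{\left(- \frac{1}{19}\right) 10} \left(-1\right) 49 = \sqrt{3} \sqrt{- \frac{10}{19}} \left(-1\right) 49 = \sqrt{3} \frac{i \sqrt{190}}{19} \left(-1\right) 49 = \frac{i \sqrt{570}}{19} \left(-1\right) 49 = - \frac{i \sqrt{570}}{19} \cdot 49 = - \frac{49 i \sqrt{570}}{19}$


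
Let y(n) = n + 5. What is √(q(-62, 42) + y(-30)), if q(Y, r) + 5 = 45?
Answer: √15 ≈ 3.8730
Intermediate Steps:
q(Y, r) = 40 (q(Y, r) = -5 + 45 = 40)
y(n) = 5 + n
√(q(-62, 42) + y(-30)) = √(40 + (5 - 30)) = √(40 - 25) = √15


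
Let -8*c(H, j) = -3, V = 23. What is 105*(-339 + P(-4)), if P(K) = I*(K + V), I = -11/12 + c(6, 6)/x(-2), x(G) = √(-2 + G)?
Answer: -149695/4 - 5985*I/16 ≈ -37424.0 - 374.06*I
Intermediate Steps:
c(H, j) = 3/8 (c(H, j) = -⅛*(-3) = 3/8)
I = -11/12 - 3*I/16 (I = -11/12 + 3/(8*(√(-2 - 2))) = -11*1/12 + 3/(8*(√(-4))) = -11/12 + 3/(8*((2*I))) = -11/12 + 3*(-I/2)/8 = -11/12 - 3*I/16 ≈ -0.91667 - 0.1875*I)
P(K) = (23 + K)*(-11/12 - 3*I/16) (P(K) = (-11/12 - 3*I/16)*(K + 23) = (-11/12 - 3*I/16)*(23 + K) = (23 + K)*(-11/12 - 3*I/16))
105*(-339 + P(-4)) = 105*(-339 - (23 - 4)*(44 + 9*I)/48) = 105*(-339 - 1/48*19*(44 + 9*I)) = 105*(-339 + (-209/12 - 57*I/16)) = 105*(-4277/12 - 57*I/16) = -149695/4 - 5985*I/16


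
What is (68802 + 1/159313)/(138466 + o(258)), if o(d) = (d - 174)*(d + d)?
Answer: 10961053027/28964696530 ≈ 0.37843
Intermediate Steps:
o(d) = 2*d*(-174 + d) (o(d) = (-174 + d)*(2*d) = 2*d*(-174 + d))
(68802 + 1/159313)/(138466 + o(258)) = (68802 + 1/159313)/(138466 + 2*258*(-174 + 258)) = (68802 + 1/159313)/(138466 + 2*258*84) = 10961053027/(159313*(138466 + 43344)) = (10961053027/159313)/181810 = (10961053027/159313)*(1/181810) = 10961053027/28964696530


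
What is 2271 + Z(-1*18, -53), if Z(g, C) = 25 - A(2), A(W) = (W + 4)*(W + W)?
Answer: 2272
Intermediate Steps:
A(W) = 2*W*(4 + W) (A(W) = (4 + W)*(2*W) = 2*W*(4 + W))
Z(g, C) = 1 (Z(g, C) = 25 - 2*2*(4 + 2) = 25 - 2*2*6 = 25 - 1*24 = 25 - 24 = 1)
2271 + Z(-1*18, -53) = 2271 + 1 = 2272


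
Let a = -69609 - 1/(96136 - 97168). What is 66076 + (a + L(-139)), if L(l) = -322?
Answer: -3978359/1032 ≈ -3855.0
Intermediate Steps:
a = -71836487/1032 (a = -69609 - 1/(-1032) = -69609 - 1*(-1/1032) = -69609 + 1/1032 = -71836487/1032 ≈ -69609.)
66076 + (a + L(-139)) = 66076 + (-71836487/1032 - 322) = 66076 - 72168791/1032 = -3978359/1032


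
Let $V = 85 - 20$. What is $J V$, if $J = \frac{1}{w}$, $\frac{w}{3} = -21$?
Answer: $- \frac{65}{63} \approx -1.0317$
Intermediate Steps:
$w = -63$ ($w = 3 \left(-21\right) = -63$)
$V = 65$ ($V = 85 - 20 = 65$)
$J = - \frac{1}{63}$ ($J = \frac{1}{-63} = - \frac{1}{63} \approx -0.015873$)
$J V = \left(- \frac{1}{63}\right) 65 = - \frac{65}{63}$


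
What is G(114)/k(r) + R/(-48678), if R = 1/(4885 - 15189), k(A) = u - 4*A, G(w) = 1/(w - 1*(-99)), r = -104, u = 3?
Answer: 167222453/14921447253888 ≈ 1.1207e-5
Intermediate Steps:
G(w) = 1/(99 + w) (G(w) = 1/(w + 99) = 1/(99 + w))
k(A) = 3 - 4*A
R = -1/10304 (R = 1/(-10304) = -1/10304 ≈ -9.7050e-5)
G(114)/k(r) + R/(-48678) = 1/((99 + 114)*(3 - 4*(-104))) - 1/10304/(-48678) = 1/(213*(3 + 416)) - 1/10304*(-1/48678) = (1/213)/419 + 1/501578112 = (1/213)*(1/419) + 1/501578112 = 1/89247 + 1/501578112 = 167222453/14921447253888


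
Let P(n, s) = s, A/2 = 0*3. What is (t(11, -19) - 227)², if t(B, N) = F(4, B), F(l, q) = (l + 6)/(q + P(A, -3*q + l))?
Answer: 4194304/81 ≈ 51782.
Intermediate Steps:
A = 0 (A = 2*(0*3) = 2*0 = 0)
F(l, q) = (6 + l)/(l - 2*q) (F(l, q) = (l + 6)/(q + (-3*q + l)) = (6 + l)/(q + (l - 3*q)) = (6 + l)/(l - 2*q))
t(B, N) = 10/(4 - 2*B) (t(B, N) = (6 + 4)/(4 - 2*B) = 10/(4 - 2*B))
(t(11, -19) - 227)² = (-5/(-2 + 11) - 227)² = (-5/9 - 227)² = (-2048/9)² = 4194304/81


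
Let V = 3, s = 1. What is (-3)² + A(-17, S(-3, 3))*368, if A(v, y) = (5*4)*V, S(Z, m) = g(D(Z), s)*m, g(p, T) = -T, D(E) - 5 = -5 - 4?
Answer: 22089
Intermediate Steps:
D(E) = -4 (D(E) = 5 + (-5 - 4) = 5 - 9 = -4)
S(Z, m) = -m (S(Z, m) = (-1*1)*m = -m)
A(v, y) = 60 (A(v, y) = (5*4)*3 = 20*3 = 60)
(-3)² + A(-17, S(-3, 3))*368 = (-3)² + 60*368 = 9 + 22080 = 22089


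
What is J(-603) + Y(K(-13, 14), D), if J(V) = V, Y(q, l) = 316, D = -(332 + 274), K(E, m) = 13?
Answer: -287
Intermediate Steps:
D = -606 (D = -1*606 = -606)
J(-603) + Y(K(-13, 14), D) = -603 + 316 = -287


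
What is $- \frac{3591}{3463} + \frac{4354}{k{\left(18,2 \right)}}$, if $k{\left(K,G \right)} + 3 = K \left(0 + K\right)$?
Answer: $\frac{13925191}{1111623} \approx 12.527$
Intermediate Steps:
$k{\left(K,G \right)} = -3 + K^{2}$ ($k{\left(K,G \right)} = -3 + K \left(0 + K\right) = -3 + K K = -3 + K^{2}$)
$- \frac{3591}{3463} + \frac{4354}{k{\left(18,2 \right)}} = - \frac{3591}{3463} + \frac{4354}{-3 + 18^{2}} = \left(-3591\right) \frac{1}{3463} + \frac{4354}{-3 + 324} = - \frac{3591}{3463} + \frac{4354}{321} = \frac{13925191}{1111623}$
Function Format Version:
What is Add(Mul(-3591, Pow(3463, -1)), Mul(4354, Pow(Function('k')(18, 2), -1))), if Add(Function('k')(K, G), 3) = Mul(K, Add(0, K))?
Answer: Rational(13925191, 1111623) ≈ 12.527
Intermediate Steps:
Function('k')(K, G) = Add(-3, Pow(K, 2)) (Function('k')(K, G) = Add(-3, Mul(K, Add(0, K))) = Add(-3, Mul(K, K)) = Add(-3, Pow(K, 2)))
Add(Mul(-3591, Pow(3463, -1)), Mul(4354, Pow(Function('k')(18, 2), -1))) = Add(Mul(-3591, Pow(3463, -1)), Mul(4354, Pow(Add(-3, Pow(18, 2)), -1))) = Add(Mul(-3591, Rational(1, 3463)), Mul(4354, Pow(Add(-3, 324), -1))) = Add(Rational(-3591, 3463), Mul(4354, Pow(321, -1))) = Add(Rational(-3591, 3463), Mul(4354, Rational(1, 321))) = Add(Rational(-3591, 3463), Rational(4354, 321)) = Rational(13925191, 1111623)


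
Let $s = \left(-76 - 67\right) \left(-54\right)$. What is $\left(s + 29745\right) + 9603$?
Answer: $47070$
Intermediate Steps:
$s = 7722$ ($s = \left(-143\right) \left(-54\right) = 7722$)
$\left(s + 29745\right) + 9603 = \left(7722 + 29745\right) + 9603 = 37467 + 9603 = 47070$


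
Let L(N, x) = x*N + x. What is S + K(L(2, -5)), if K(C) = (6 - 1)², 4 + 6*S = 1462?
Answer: 268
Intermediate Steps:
S = 243 (S = -⅔ + (⅙)*1462 = -⅔ + 731/3 = 243)
L(N, x) = x + N*x (L(N, x) = N*x + x = x + N*x)
K(C) = 25 (K(C) = 5² = 25)
S + K(L(2, -5)) = 243 + 25 = 268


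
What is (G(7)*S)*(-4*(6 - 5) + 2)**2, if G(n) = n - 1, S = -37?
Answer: -888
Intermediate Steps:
G(n) = -1 + n
(G(7)*S)*(-4*(6 - 5) + 2)**2 = ((-1 + 7)*(-37))*(-4*(6 - 5) + 2)**2 = (6*(-37))*(-4*1 + 2)**2 = -222*(-4 + 2)**2 = -222*(-2)**2 = -222*4 = -888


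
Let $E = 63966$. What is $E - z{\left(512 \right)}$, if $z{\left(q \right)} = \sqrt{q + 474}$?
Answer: $63966 - \sqrt{986} \approx 63935.0$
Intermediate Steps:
$z{\left(q \right)} = \sqrt{474 + q}$
$E - z{\left(512 \right)} = 63966 - \sqrt{474 + 512} = 63966 - \sqrt{986}$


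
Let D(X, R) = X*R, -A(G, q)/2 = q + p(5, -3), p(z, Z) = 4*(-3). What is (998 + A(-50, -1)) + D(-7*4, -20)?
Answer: 1584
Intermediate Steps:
p(z, Z) = -12
A(G, q) = 24 - 2*q (A(G, q) = -2*(q - 12) = -2*(-12 + q) = 24 - 2*q)
D(X, R) = R*X
(998 + A(-50, -1)) + D(-7*4, -20) = (998 + (24 - 2*(-1))) - (-140)*4 = (998 + (24 + 2)) - 20*(-28) = (998 + 26) + 560 = 1024 + 560 = 1584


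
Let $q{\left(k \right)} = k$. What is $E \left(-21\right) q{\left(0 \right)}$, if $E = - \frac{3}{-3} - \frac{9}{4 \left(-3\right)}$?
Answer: $0$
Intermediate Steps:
$E = \frac{7}{4}$ ($E = \left(-3\right) \left(- \frac{1}{3}\right) - \frac{9}{-12} = 1 - - \frac{3}{4} = 1 + \frac{3}{4} = \frac{7}{4} \approx 1.75$)
$E \left(-21\right) q{\left(0 \right)} = \frac{7}{4} \left(-21\right) 0 = \left(- \frac{147}{4}\right) 0 = 0$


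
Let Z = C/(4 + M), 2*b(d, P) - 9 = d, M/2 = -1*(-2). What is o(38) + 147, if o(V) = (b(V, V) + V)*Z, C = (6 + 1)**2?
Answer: 8379/16 ≈ 523.69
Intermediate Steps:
M = 4 (M = 2*(-1*(-2)) = 2*2 = 4)
C = 49 (C = 7**2 = 49)
b(d, P) = 9/2 + d/2
Z = 49/8 (Z = 49/(4 + 4) = 49/8 ≈ 6.1250)
o(V) = 441/16 + 147*V/16 (o(V) = ((9/2 + V/2) + V)*(49/8) = (9/2 + 3*V/2)*(49/8) = 441/16 + 147*V/16)
o(38) + 147 = (441/16 + (147/16)*38) + 147 = (441/16 + 2793/8) + 147 = 6027/16 + 147 = 8379/16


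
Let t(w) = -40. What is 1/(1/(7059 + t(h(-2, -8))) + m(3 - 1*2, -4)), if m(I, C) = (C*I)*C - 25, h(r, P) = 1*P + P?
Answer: -7019/63170 ≈ -0.11111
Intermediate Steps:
h(r, P) = 2*P (h(r, P) = P + P = 2*P)
m(I, C) = -25 + I*C² (m(I, C) = I*C² - 25 = -25 + I*C²)
1/(1/(7059 + t(h(-2, -8))) + m(3 - 1*2, -4)) = 1/(1/(7059 - 40) + (-25 + (3 - 1*2)*(-4)²)) = 1/(1/7019 + (-25 + (3 - 2)*16)) = 1/(1/7019 + (-25 + 1*16)) = 1/(1/7019 + (-25 + 16)) = 1/(1/7019 - 9) = 1/(-63170/7019) = -7019/63170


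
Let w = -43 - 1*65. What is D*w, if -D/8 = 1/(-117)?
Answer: -96/13 ≈ -7.3846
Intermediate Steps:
D = 8/117 (D = -8/(-117) = -8*(-1/117) = 8/117 ≈ 0.068376)
w = -108 (w = -43 - 65 = -108)
D*w = (8/117)*(-108) = -96/13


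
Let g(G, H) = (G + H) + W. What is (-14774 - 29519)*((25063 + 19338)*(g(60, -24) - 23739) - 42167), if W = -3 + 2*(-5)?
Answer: 46643021942919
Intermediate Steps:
W = -13 (W = -3 - 10 = -13)
g(G, H) = -13 + G + H (g(G, H) = (G + H) - 13 = -13 + G + H)
(-14774 - 29519)*((25063 + 19338)*(g(60, -24) - 23739) - 42167) = (-14774 - 29519)*((25063 + 19338)*((-13 + 60 - 24) - 23739) - 42167) = -44293*(44401*(23 - 23739) - 42167) = -44293*(44401*(-23716) - 42167) = -44293*(-1053014116 - 42167) = -44293*(-1053056283) = 46643021942919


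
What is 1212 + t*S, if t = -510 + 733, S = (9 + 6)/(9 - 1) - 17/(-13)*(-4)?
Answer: 48221/104 ≈ 463.66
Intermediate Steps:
S = -349/104 (S = 15/8 - 17*(-1/13)*(-4) = 15*(⅛) + (17/13)*(-4) = 15/8 - 68/13 = -349/104 ≈ -3.3558)
t = 223
1212 + t*S = 1212 + 223*(-349/104) = 1212 - 77827/104 = 48221/104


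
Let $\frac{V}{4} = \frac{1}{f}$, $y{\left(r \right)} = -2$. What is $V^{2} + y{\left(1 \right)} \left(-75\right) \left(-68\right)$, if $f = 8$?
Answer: $- \frac{40799}{4} \approx -10200.0$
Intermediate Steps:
$V = \frac{1}{2}$ ($V = \frac{4}{8} = 4 \cdot \frac{1}{8} = \frac{1}{2} \approx 0.5$)
$V^{2} + y{\left(1 \right)} \left(-75\right) \left(-68\right) = \left(\frac{1}{2}\right)^{2} + \left(-2\right) \left(-75\right) \left(-68\right) = \frac{1}{4} + 150 \left(-68\right) = \frac{1}{4} - 10200 = - \frac{40799}{4}$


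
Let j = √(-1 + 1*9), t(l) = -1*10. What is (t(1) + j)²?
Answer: 108 - 40*√2 ≈ 51.431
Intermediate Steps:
t(l) = -10
j = 2*√2 (j = √(-1 + 9) = √8 = 2*√2 ≈ 2.8284)
(t(1) + j)² = (-10 + 2*√2)²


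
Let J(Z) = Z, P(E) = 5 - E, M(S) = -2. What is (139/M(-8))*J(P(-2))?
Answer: -973/2 ≈ -486.50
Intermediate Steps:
(139/M(-8))*J(P(-2)) = (139/(-2))*(5 - 1*(-2)) = (139*(-½))*(5 + 2) = -139/2*7 = -973/2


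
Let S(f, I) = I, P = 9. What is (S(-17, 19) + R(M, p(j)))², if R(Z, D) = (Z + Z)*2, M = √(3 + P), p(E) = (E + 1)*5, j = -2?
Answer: 553 + 304*√3 ≈ 1079.5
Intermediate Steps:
p(E) = 5 + 5*E (p(E) = (1 + E)*5 = 5 + 5*E)
M = 2*√3 (M = √(3 + 9) = √12 = 2*√3 ≈ 3.4641)
R(Z, D) = 4*Z (R(Z, D) = (2*Z)*2 = 4*Z)
(S(-17, 19) + R(M, p(j)))² = (19 + 4*(2*√3))² = (19 + 8*√3)²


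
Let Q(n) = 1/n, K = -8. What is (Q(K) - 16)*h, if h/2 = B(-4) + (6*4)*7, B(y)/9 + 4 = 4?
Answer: -5418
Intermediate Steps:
B(y) = 0 (B(y) = -36 + 9*4 = -36 + 36 = 0)
h = 336 (h = 2*(0 + (6*4)*7) = 2*(0 + 24*7) = 2*(0 + 168) = 2*168 = 336)
(Q(K) - 16)*h = (1/(-8) - 16)*336 = (-⅛ - 16)*336 = -129/8*336 = -5418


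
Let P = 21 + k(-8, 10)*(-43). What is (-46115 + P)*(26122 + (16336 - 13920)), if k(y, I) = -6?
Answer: -1308067768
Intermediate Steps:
P = 279 (P = 21 - 6*(-43) = 21 + 258 = 279)
(-46115 + P)*(26122 + (16336 - 13920)) = (-46115 + 279)*(26122 + (16336 - 13920)) = -45836*(26122 + 2416) = -45836*28538 = -1308067768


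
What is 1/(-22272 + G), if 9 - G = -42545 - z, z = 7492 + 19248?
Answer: 1/47022 ≈ 2.1267e-5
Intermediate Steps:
z = 26740
G = 69294 (G = 9 - (-42545 - 1*26740) = 9 - (-42545 - 26740) = 9 - 1*(-69285) = 9 + 69285 = 69294)
1/(-22272 + G) = 1/(-22272 + 69294) = 1/47022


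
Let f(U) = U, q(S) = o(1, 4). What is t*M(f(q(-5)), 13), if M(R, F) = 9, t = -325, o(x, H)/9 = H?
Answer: -2925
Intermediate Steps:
o(x, H) = 9*H
q(S) = 36 (q(S) = 9*4 = 36)
t*M(f(q(-5)), 13) = -325*9 = -2925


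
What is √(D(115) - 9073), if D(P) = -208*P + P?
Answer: I*√32878 ≈ 181.32*I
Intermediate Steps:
D(P) = -207*P
√(D(115) - 9073) = √(-207*115 - 9073) = √(-23805 - 9073) = √(-32878) = I*√32878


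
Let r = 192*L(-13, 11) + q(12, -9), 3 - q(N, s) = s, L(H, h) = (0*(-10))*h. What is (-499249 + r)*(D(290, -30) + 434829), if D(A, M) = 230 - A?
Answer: -217052771253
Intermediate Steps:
L(H, h) = 0 (L(H, h) = 0*h = 0)
q(N, s) = 3 - s
r = 12 (r = 192*0 + (3 - 1*(-9)) = 0 + (3 + 9) = 0 + 12 = 12)
(-499249 + r)*(D(290, -30) + 434829) = (-499249 + 12)*((230 - 1*290) + 434829) = -499237*((230 - 290) + 434829) = -499237*(-60 + 434829) = -499237*434769 = -217052771253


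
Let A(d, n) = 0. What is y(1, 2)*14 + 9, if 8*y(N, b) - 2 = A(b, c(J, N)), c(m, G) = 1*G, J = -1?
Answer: 25/2 ≈ 12.500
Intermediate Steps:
c(m, G) = G
y(N, b) = 1/4 (y(N, b) = 1/4 + (1/8)*0 = 1/4 + 0 = 1/4)
y(1, 2)*14 + 9 = (1/4)*14 + 9 = 7/2 + 9 = 25/2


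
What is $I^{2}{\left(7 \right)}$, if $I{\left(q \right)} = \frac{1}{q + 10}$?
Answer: $\frac{1}{289} \approx 0.0034602$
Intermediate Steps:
$I{\left(q \right)} = \frac{1}{10 + q}$
$I^{2}{\left(7 \right)} = \left(\frac{1}{10 + 7}\right)^{2} = \left(\frac{1}{17}\right)^{2} = \frac{1}{289}$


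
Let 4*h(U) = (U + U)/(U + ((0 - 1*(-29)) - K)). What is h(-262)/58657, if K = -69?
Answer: 131/9619748 ≈ 1.3618e-5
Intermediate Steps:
h(U) = U/(2*(98 + U)) (h(U) = ((U + U)/(U + ((0 - 1*(-29)) - 1*(-69))))/4 = ((2*U)/(U + ((0 + 29) + 69)))/4 = ((2*U)/(U + (29 + 69)))/4 = ((2*U)/(U + 98))/4 = ((2*U)/(98 + U))/4 = (2*U/(98 + U))/4 = U/(2*(98 + U)))
h(-262)/58657 = ((½)*(-262)/(98 - 262))/58657 = ((½)*(-262)/(-164))*(1/58657) = ((½)*(-262)*(-1/164))*(1/58657) = (131/164)*(1/58657) = 131/9619748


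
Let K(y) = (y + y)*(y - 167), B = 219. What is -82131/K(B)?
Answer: -27377/7592 ≈ -3.6060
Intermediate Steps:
K(y) = 2*y*(-167 + y) (K(y) = (2*y)*(-167 + y) = 2*y*(-167 + y))
-82131/K(B) = -82131*1/(438*(-167 + 219)) = -82131/(2*219*52) = -82131/22776 = -82131*1/22776 = -27377/7592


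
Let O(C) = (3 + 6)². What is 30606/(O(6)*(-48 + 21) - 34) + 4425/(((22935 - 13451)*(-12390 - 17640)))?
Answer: -581115797803/42170055928 ≈ -13.780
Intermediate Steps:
O(C) = 81 (O(C) = 9² = 81)
30606/(O(6)*(-48 + 21) - 34) + 4425/(((22935 - 13451)*(-12390 - 17640))) = 30606/(81*(-48 + 21) - 34) + 4425/(((22935 - 13451)*(-12390 - 17640))) = 30606/(81*(-27) - 34) + 4425/((9484*(-30030))) = 30606/(-2187 - 34) + 4425/(-284804520) = 30606/(-2221) + 4425*(-1/284804520) = 30606*(-1/2221) - 295/18986968 = -30606/2221 - 295/18986968 = -581115797803/42170055928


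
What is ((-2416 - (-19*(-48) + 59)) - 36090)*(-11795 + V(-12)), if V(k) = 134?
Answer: 460341297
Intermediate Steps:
((-2416 - (-19*(-48) + 59)) - 36090)*(-11795 + V(-12)) = ((-2416 - (-19*(-48) + 59)) - 36090)*(-11795 + 134) = ((-2416 - (912 + 59)) - 36090)*(-11661) = ((-2416 - 1*971) - 36090)*(-11661) = ((-2416 - 971) - 36090)*(-11661) = (-3387 - 36090)*(-11661) = -39477*(-11661) = 460341297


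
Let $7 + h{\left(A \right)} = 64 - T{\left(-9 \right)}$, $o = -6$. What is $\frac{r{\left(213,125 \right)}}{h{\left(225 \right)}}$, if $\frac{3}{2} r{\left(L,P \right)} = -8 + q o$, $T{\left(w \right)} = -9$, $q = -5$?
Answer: $\frac{2}{9} \approx 0.22222$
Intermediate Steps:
$r{\left(L,P \right)} = \frac{44}{3}$ ($r{\left(L,P \right)} = \frac{2 \left(-8 - -30\right)}{3} = \frac{2 \left(-8 + 30\right)}{3} = \frac{2}{3} \cdot 22 = \frac{44}{3}$)
$h{\left(A \right)} = 66$ ($h{\left(A \right)} = -7 + \left(64 - -9\right) = -7 + \left(64 + 9\right) = -7 + 73 = 66$)
$\frac{r{\left(213,125 \right)}}{h{\left(225 \right)}} = \frac{44}{3 \cdot 66} = \frac{44}{3} \cdot \frac{1}{66} = \frac{2}{9}$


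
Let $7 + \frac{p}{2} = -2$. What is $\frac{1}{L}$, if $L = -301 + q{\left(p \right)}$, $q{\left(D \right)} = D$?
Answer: $- \frac{1}{319} \approx -0.0031348$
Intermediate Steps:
$p = -18$ ($p = -14 + 2 \left(-2\right) = -14 - 4 = -18$)
$L = -319$ ($L = -301 - 18 = -319$)
$\frac{1}{L} = \frac{1}{-319} = - \frac{1}{319}$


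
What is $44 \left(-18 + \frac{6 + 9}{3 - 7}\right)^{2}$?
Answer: $\frac{83259}{4} \approx 20815.0$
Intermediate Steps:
$44 \left(-18 + \frac{6 + 9}{3 - 7}\right)^{2} = 44 \left(-18 + \frac{15}{-4}\right)^{2} = 44 \left(-18 + 15 \left(- \frac{1}{4}\right)\right)^{2} = 44 \left(-18 - \frac{15}{4}\right)^{2} = 44 \left(- \frac{87}{4}\right)^{2} = 44 \cdot \frac{7569}{16} = \frac{83259}{4}$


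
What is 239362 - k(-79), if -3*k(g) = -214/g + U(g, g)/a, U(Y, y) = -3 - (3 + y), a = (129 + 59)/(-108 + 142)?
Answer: 1777541597/7426 ≈ 2.3937e+5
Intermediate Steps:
a = 94/17 (a = 188/34 = 188*(1/34) = 94/17 ≈ 5.5294)
U(Y, y) = -6 - y (U(Y, y) = -3 + (-3 - y) = -6 - y)
k(g) = 17/47 + 17*g/282 + 214/(3*g) (k(g) = -(-214/g + (-6 - g)/(94/17))/3 = -(-214/g + (-6 - g)*(17/94))/3 = -(-214/g + (-51/47 - 17*g/94))/3 = -(-51/47 - 214/g - 17*g/94)/3 = 17/47 + 17*g/282 + 214/(3*g))
239362 - k(-79) = 239362 - (20116 + 17*(-79)*(6 - 79))/(282*(-79)) = 239362 - (-1)*(20116 + 17*(-79)*(-73))/(282*79) = 239362 - (-1)*(20116 + 98039)/(282*79) = 239362 - (-1)*118155/(282*79) = 239362 - 1*(-39385/7426) = 239362 + 39385/7426 = 1777541597/7426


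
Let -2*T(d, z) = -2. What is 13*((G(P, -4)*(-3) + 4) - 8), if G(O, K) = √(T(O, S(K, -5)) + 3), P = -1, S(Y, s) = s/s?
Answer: -130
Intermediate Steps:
S(Y, s) = 1
T(d, z) = 1 (T(d, z) = -½*(-2) = 1)
G(O, K) = 2 (G(O, K) = √(1 + 3) = √4 = 2)
13*((G(P, -4)*(-3) + 4) - 8) = 13*((2*(-3) + 4) - 8) = 13*((-6 + 4) - 8) = 13*(-2 - 8) = 13*(-10) = -130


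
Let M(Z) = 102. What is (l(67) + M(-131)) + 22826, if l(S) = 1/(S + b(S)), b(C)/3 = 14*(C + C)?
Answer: 130574961/5695 ≈ 22928.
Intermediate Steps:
b(C) = 84*C (b(C) = 3*(14*(C + C)) = 3*(14*(2*C)) = 3*(28*C) = 84*C)
l(S) = 1/(85*S) (l(S) = 1/(S + 84*S) = 1/(85*S))
(l(67) + M(-131)) + 22826 = ((1/85)/67 + 102) + 22826 = ((1/85)*(1/67) + 102) + 22826 = (1/5695 + 102) + 22826 = 580891/5695 + 22826 = 130574961/5695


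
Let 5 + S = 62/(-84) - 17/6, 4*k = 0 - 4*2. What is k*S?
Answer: 120/7 ≈ 17.143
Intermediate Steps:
k = -2 (k = (0 - 4*2)/4 = (0 - 8)/4 = (¼)*(-8) = -2)
S = -60/7 (S = -5 + (62/(-84) - 17/6) = -5 + (62*(-1/84) - 17*⅙) = -5 + (-31/42 - 17/6) = -5 - 25/7 = -60/7 ≈ -8.5714)
k*S = -2*(-60/7) = 120/7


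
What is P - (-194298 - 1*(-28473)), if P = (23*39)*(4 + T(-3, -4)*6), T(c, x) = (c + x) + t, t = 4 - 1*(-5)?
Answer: 180177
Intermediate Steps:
t = 9 (t = 4 + 5 = 9)
T(c, x) = 9 + c + x (T(c, x) = (c + x) + 9 = 9 + c + x)
P = 14352 (P = (23*39)*(4 + (9 - 3 - 4)*6) = 897*(4 + 2*6) = 897*(4 + 12) = 897*16 = 14352)
P - (-194298 - 1*(-28473)) = 14352 - (-194298 - 1*(-28473)) = 14352 - (-194298 + 28473) = 14352 - 1*(-165825) = 14352 + 165825 = 180177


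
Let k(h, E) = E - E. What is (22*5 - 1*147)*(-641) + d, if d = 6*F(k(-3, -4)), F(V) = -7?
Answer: 23675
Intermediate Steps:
k(h, E) = 0
d = -42 (d = 6*(-7) = -42)
(22*5 - 1*147)*(-641) + d = (22*5 - 1*147)*(-641) - 42 = (110 - 147)*(-641) - 42 = -37*(-641) - 42 = 23717 - 42 = 23675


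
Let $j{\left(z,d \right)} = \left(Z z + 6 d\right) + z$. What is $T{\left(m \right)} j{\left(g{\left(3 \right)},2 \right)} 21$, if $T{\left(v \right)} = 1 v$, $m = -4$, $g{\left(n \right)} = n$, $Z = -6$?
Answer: $252$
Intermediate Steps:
$T{\left(v \right)} = v$
$j{\left(z,d \right)} = - 5 z + 6 d$ ($j{\left(z,d \right)} = \left(- 6 z + 6 d\right) + z = - 5 z + 6 d$)
$T{\left(m \right)} j{\left(g{\left(3 \right)},2 \right)} 21 = - 4 \left(\left(-5\right) 3 + 6 \cdot 2\right) 21 = - 4 \left(-15 + 12\right) 21 = \left(-4\right) \left(-3\right) 21 = 12 \cdot 21 = 252$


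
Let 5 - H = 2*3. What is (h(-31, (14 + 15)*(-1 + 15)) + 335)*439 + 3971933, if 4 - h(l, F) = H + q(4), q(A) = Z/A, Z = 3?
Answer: 16483455/4 ≈ 4.1209e+6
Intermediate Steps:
H = -1 (H = 5 - 2*3 = 5 - 1*6 = 5 - 6 = -1)
q(A) = 3/A
h(l, F) = 17/4 (h(l, F) = 4 - (-1 + 3/4) = 4 - (-1 + 3*(¼)) = 4 - (-1 + ¾) = 4 - 1*(-¼) = 4 + ¼ = 17/4)
(h(-31, (14 + 15)*(-1 + 15)) + 335)*439 + 3971933 = (17/4 + 335)*439 + 3971933 = (1357/4)*439 + 3971933 = 595723/4 + 3971933 = 16483455/4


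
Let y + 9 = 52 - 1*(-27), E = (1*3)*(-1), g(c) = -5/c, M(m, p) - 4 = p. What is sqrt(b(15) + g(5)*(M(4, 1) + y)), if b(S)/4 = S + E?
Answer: 3*I*sqrt(3) ≈ 5.1962*I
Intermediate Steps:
M(m, p) = 4 + p
E = -3 (E = 3*(-1) = -3)
y = 70 (y = -9 + (52 - 1*(-27)) = -9 + (52 + 27) = -9 + 79 = 70)
b(S) = -12 + 4*S (b(S) = 4*(S - 3) = 4*(-3 + S) = -12 + 4*S)
sqrt(b(15) + g(5)*(M(4, 1) + y)) = sqrt((-12 + 4*15) + (-5/5)*((4 + 1) + 70)) = sqrt((-12 + 60) + (-5*1/5)*(5 + 70)) = sqrt(48 - 1*75) = sqrt(48 - 75) = sqrt(-27) = 3*I*sqrt(3)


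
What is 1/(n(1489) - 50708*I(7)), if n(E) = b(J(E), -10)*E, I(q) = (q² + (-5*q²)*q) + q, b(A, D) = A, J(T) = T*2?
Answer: 1/88558814 ≈ 1.1292e-8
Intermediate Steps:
J(T) = 2*T
I(q) = q + q² - 5*q³ (I(q) = (q² - 5*q³) + q = q + q² - 5*q³)
n(E) = 2*E² (n(E) = (2*E)*E = 2*E²)
1/(n(1489) - 50708*I(7)) = 1/(2*1489² - 354956*(1 + 7 - 5*7²)) = 1/(2*2217121 - 354956*(1 + 7 - 5*49)) = 1/(4434242 - 354956*(1 + 7 - 245)) = 1/(4434242 - 354956*(-237)) = 1/(4434242 - 50708*(-1659)) = 1/(4434242 + 84124572) = 1/88558814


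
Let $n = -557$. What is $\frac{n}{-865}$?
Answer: $\frac{557}{865} \approx 0.64393$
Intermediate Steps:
$\frac{n}{-865} = - \frac{557}{-865} = \left(-557\right) \left(- \frac{1}{865}\right) = \frac{557}{865}$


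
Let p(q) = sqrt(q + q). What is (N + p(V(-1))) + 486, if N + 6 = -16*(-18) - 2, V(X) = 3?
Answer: 766 + sqrt(6) ≈ 768.45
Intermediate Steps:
p(q) = sqrt(2)*sqrt(q) (p(q) = sqrt(2*q) = sqrt(2)*sqrt(q))
N = 280 (N = -6 + (-16*(-18) - 2) = -6 + (288 - 2) = -6 + 286 = 280)
(N + p(V(-1))) + 486 = (280 + sqrt(2)*sqrt(3)) + 486 = (280 + sqrt(6)) + 486 = 766 + sqrt(6)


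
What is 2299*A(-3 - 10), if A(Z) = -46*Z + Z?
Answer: 1344915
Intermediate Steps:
A(Z) = -45*Z
2299*A(-3 - 10) = 2299*(-45*(-3 - 10)) = 2299*(-45*(-13)) = 2299*585 = 1344915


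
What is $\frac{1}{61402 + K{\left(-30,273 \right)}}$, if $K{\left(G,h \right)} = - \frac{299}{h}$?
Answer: $\frac{21}{1289419} \approx 1.6286 \cdot 10^{-5}$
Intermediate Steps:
$\frac{1}{61402 + K{\left(-30,273 \right)}} = \frac{1}{61402 - \frac{299}{273}} = \frac{1}{61402 - \frac{23}{21}} = \frac{1}{\frac{1289419}{21}} = \frac{21}{1289419}$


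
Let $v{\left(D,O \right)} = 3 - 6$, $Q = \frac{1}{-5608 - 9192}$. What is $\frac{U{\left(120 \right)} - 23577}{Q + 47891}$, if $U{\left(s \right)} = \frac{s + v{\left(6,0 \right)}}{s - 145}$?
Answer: $- \frac{349008864}{708786799} \approx -0.4924$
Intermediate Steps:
$Q = - \frac{1}{14800}$ ($Q = \frac{1}{-14800} = - \frac{1}{14800} \approx -6.7568 \cdot 10^{-5}$)
$v{\left(D,O \right)} = -3$ ($v{\left(D,O \right)} = 3 - 6 = -3$)
$U{\left(s \right)} = \frac{-3 + s}{-145 + s}$ ($U{\left(s \right)} = \frac{s - 3}{s - 145} = \frac{-3 + s}{-145 + s}$)
$\frac{U{\left(120 \right)} - 23577}{Q + 47891} = \frac{\frac{-3 + 120}{-145 + 120} - 23577}{- \frac{1}{14800} + 47891} = \frac{\frac{1}{-25} \cdot 117 - 23577}{\frac{708786799}{14800}} = \left(\left(- \frac{1}{25}\right) 117 - 23577\right) \frac{14800}{708786799} = \left(- \frac{117}{25} - 23577\right) \frac{14800}{708786799} = \left(- \frac{589542}{25}\right) \frac{14800}{708786799} = - \frac{349008864}{708786799}$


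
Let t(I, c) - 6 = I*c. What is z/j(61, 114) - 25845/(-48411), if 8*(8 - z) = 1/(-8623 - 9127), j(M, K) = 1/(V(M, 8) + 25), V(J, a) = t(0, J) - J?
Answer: -54872611411/229145400 ≈ -239.47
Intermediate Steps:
t(I, c) = 6 + I*c
V(J, a) = 6 - J (V(J, a) = (6 + 0*J) - J = (6 + 0) - J = 6 - J)
j(M, K) = 1/(31 - M) (j(M, K) = 1/((6 - M) + 25) = 1/(31 - M))
z = 1136001/142000 (z = 8 - 1/(8*(-8623 - 9127)) = 8 - ⅛/(-17750) = 8 - ⅛*(-1/17750) = 8 + 1/142000 = 1136001/142000 ≈ 8.0000)
z/j(61, 114) - 25845/(-48411) = 1136001/(142000*((-1/(-31 + 61)))) - 25845/(-48411) = 1136001/(142000*((-1/30))) - 25845*(-1/48411) = 1136001/(142000*((-1*1/30))) + 8615/16137 = 1136001/(142000*(-1/30)) + 8615/16137 = (1136001/142000)*(-30) + 8615/16137 = -3408003/14200 + 8615/16137 = -54872611411/229145400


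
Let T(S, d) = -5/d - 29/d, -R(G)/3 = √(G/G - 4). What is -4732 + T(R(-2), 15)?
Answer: -71014/15 ≈ -4734.3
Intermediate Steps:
R(G) = -3*I*√3 (R(G) = -3*√(G/G - 4) = -3*√(1 - 4) = -3*I*√3)
T(S, d) = -34/d
-4732 + T(R(-2), 15) = -4732 - 34/15 = -71014/15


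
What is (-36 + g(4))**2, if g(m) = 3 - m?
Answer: 1369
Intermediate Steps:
(-36 + g(4))**2 = (-36 + (3 - 1*4))**2 = (-36 + (3 - 4))**2 = (-36 - 1)**2 = (-37)**2 = 1369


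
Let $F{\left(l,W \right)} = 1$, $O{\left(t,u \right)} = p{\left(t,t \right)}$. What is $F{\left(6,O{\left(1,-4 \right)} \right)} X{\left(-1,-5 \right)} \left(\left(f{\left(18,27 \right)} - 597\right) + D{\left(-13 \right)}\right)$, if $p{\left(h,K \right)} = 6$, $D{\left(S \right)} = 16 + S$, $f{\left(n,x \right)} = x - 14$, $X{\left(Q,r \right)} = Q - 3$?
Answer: $2324$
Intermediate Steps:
$X{\left(Q,r \right)} = -3 + Q$ ($X{\left(Q,r \right)} = Q - 3 = -3 + Q$)
$f{\left(n,x \right)} = -14 + x$
$O{\left(t,u \right)} = 6$
$F{\left(6,O{\left(1,-4 \right)} \right)} X{\left(-1,-5 \right)} \left(\left(f{\left(18,27 \right)} - 597\right) + D{\left(-13 \right)}\right) = 1 \left(-3 - 1\right) \left(\left(\left(-14 + 27\right) - 597\right) + \left(16 - 13\right)\right) = 1 \left(-4\right) \left(\left(13 - 597\right) + 3\right) = - 4 \left(-584 + 3\right) = \left(-4\right) \left(-581\right) = 2324$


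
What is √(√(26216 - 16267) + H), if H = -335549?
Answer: √(-335549 + √9949) ≈ 579.18*I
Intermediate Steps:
√(√(26216 - 16267) + H) = √(√(26216 - 16267) - 335549) = √(√9949 - 335549) = √(-335549 + √9949)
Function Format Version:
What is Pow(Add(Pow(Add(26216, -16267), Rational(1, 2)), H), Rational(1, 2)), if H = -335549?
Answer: Pow(Add(-335549, Pow(9949, Rational(1, 2))), Rational(1, 2)) ≈ Mul(579.18, I)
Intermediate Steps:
Pow(Add(Pow(Add(26216, -16267), Rational(1, 2)), H), Rational(1, 2)) = Pow(Add(Pow(Add(26216, -16267), Rational(1, 2)), -335549), Rational(1, 2)) = Pow(Add(Pow(9949, Rational(1, 2)), -335549), Rational(1, 2)) = Pow(Add(-335549, Pow(9949, Rational(1, 2))), Rational(1, 2))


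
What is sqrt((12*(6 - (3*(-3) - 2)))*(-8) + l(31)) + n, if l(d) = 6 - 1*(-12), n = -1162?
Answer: -1162 + I*sqrt(1614) ≈ -1162.0 + 40.175*I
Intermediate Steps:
l(d) = 18 (l(d) = 6 + 12 = 18)
sqrt((12*(6 - (3*(-3) - 2)))*(-8) + l(31)) + n = sqrt((12*(6 - (3*(-3) - 2)))*(-8) + 18) - 1162 = sqrt((12*(6 - (-9 - 2)))*(-8) + 18) - 1162 = sqrt((12*(6 - 1*(-11)))*(-8) + 18) - 1162 = sqrt((12*(6 + 11))*(-8) + 18) - 1162 = sqrt((12*17)*(-8) + 18) - 1162 = sqrt(204*(-8) + 18) - 1162 = sqrt(-1632 + 18) - 1162 = sqrt(-1614) - 1162 = I*sqrt(1614) - 1162 = -1162 + I*sqrt(1614)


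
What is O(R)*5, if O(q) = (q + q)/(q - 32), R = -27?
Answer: 270/59 ≈ 4.5763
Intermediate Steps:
O(q) = 2*q/(-32 + q) (O(q) = (2*q)/(-32 + q) = 2*q/(-32 + q))
O(R)*5 = (2*(-27)/(-32 - 27))*5 = (2*(-27)/(-59))*5 = (2*(-27)*(-1/59))*5 = (54/59)*5 = 270/59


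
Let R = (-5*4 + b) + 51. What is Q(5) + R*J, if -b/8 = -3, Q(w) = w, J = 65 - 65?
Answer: 5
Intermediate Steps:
J = 0
b = 24 (b = -8*(-3) = 24)
R = 55 (R = (-5*4 + 24) + 51 = (-20 + 24) + 51 = 4 + 51 = 55)
Q(5) + R*J = 5 + 55*0 = 5 + 0 = 5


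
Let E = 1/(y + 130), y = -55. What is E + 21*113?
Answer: 177976/75 ≈ 2373.0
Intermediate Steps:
E = 1/75 (E = 1/(-55 + 130) = 1/75 ≈ 0.013333)
E + 21*113 = 1/75 + 21*113 = 1/75 + 2373 = 177976/75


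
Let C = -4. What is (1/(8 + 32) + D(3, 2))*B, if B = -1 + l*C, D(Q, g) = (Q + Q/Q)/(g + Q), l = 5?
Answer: -693/40 ≈ -17.325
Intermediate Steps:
D(Q, g) = (1 + Q)/(Q + g) (D(Q, g) = (Q + 1)/(Q + g) = (1 + Q)/(Q + g))
B = -21 (B = -1 + 5*(-4) = -1 - 20 = -21)
(1/(8 + 32) + D(3, 2))*B = (1/(8 + 32) + (1 + 3)/(3 + 2))*(-21) = (1/40 + 4/5)*(-21) = (1/40 + (⅕)*4)*(-21) = (1/40 + ⅘)*(-21) = (33/40)*(-21) = -693/40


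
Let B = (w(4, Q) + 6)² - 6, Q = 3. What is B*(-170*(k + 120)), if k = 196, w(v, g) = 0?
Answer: -1611600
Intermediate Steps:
B = 30 (B = (0 + 6)² - 6 = 6² - 6 = 36 - 6 = 30)
B*(-170*(k + 120)) = 30*(-170*(196 + 120)) = 30*(-170*316) = 30*(-53720) = -1611600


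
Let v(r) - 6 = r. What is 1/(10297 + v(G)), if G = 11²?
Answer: 1/10424 ≈ 9.5933e-5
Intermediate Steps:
G = 121
v(r) = 6 + r
1/(10297 + v(G)) = 1/(10297 + (6 + 121)) = 1/(10297 + 127) = 1/10424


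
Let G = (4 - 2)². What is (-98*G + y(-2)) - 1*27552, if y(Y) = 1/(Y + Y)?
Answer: -111777/4 ≈ -27944.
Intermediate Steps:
G = 4 (G = 2² = 4)
y(Y) = 1/(2*Y)
(-98*G + y(-2)) - 1*27552 = (-98*4 + (½)/(-2)) - 1*27552 = (-392 + (½)*(-½)) - 27552 = (-392 - ¼) - 27552 = -1569/4 - 27552 = -111777/4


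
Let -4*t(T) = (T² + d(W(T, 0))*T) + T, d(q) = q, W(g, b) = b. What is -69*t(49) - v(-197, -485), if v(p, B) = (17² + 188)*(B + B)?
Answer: 1009905/2 ≈ 5.0495e+5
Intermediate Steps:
t(T) = -T/4 - T²/4 (t(T) = -((T² + 0*T) + T)/4 = -((T² + 0) + T)/4 = -(T² + T)/4 = -(T + T²)/4 = -T/4 - T²/4)
v(p, B) = 954*B (v(p, B) = (289 + 188)*(2*B) = 477*(2*B) = 954*B)
-69*t(49) - v(-197, -485) = -(-69)*49*(1 + 49)/4 - 954*(-485) = -(-69)*49*50/4 - 1*(-462690) = -69*(-1225/2) + 462690 = 84525/2 + 462690 = 1009905/2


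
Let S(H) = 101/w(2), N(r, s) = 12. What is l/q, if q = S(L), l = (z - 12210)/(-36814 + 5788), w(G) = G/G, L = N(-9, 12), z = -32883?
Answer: 15031/1044542 ≈ 0.014390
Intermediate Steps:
L = 12
w(G) = 1
l = 15031/10342 (l = (-32883 - 12210)/(-36814 + 5788) = -45093/(-31026) = -45093*(-1/31026) = 15031/10342 ≈ 1.4534)
S(H) = 101 (S(H) = 101/1 = 101*1 = 101)
q = 101
l/q = (15031/10342)/101 = (15031/10342)*(1/101) = 15031/1044542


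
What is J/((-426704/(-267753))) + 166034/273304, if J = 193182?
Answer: 883546041136495/7288744376 ≈ 1.2122e+5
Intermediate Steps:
J/((-426704/(-267753))) + 166034/273304 = 193182/((-426704/(-267753))) + 166034/273304 = 193182/((-426704*(-1/267753))) + 166034*(1/273304) = 193182/(426704/267753) + 83017/136652 = 193182*(267753/426704) + 83017/136652 = 25862530023/213352 + 83017/136652 = 883546041136495/7288744376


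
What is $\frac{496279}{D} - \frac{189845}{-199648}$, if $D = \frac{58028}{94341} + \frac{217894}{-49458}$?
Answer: $- \frac{77050149086878567771}{588508699510240} \approx -1.3092 \cdot 10^{5}$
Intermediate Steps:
$D = - \frac{2947731505}{777652863}$ ($D = 58028 \cdot \frac{1}{94341} + 217894 \left(- \frac{1}{49458}\right) = \frac{58028}{94341} - \frac{108947}{24729} = - \frac{2947731505}{777652863} \approx -3.7906$)
$\frac{496279}{D} - \frac{189845}{-199648} = \frac{496279}{- \frac{2947731505}{777652863}} - \frac{189845}{-199648} = 496279 \left(- \frac{777652863}{2947731505}\right) - - \frac{189845}{199648} = - \frac{385932785196777}{2947731505} + \frac{189845}{199648} = - \frac{77050149086878567771}{588508699510240}$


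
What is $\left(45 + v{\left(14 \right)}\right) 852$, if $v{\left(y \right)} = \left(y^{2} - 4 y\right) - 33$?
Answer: $129504$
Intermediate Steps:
$v{\left(y \right)} = -33 + y^{2} - 4 y$
$\left(45 + v{\left(14 \right)}\right) 852 = \left(45 - \left(89 - 196\right)\right) 852 = \left(45 - -107\right) 852 = \left(45 + 107\right) 852 = 152 \cdot 852 = 129504$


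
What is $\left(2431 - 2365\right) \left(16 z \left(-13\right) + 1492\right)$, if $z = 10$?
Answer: $-38808$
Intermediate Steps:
$\left(2431 - 2365\right) \left(16 z \left(-13\right) + 1492\right) = \left(2431 - 2365\right) \left(16 \cdot 10 \left(-13\right) + 1492\right) = 66 \left(160 \left(-13\right) + 1492\right) = 66 \left(-2080 + 1492\right) = 66 \left(-588\right) = -38808$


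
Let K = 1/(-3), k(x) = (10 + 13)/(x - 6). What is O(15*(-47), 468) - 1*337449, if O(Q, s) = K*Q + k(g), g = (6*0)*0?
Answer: -2023307/6 ≈ -3.3722e+5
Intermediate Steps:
g = 0 (g = 0*0 = 0)
k(x) = 23/(-6 + x)
K = -⅓ ≈ -0.33333
O(Q, s) = -23/6 - Q/3 (O(Q, s) = -Q/3 + 23/(-6 + 0) = -Q/3 + 23/(-6) = -Q/3 + 23*(-⅙) = -Q/3 - 23/6 = -23/6 - Q/3)
O(15*(-47), 468) - 1*337449 = (-23/6 - 5*(-47)) - 1*337449 = (-23/6 - ⅓*(-705)) - 337449 = (-23/6 + 235) - 337449 = 1387/6 - 337449 = -2023307/6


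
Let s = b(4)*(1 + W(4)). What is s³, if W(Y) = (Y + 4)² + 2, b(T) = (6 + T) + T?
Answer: 825293672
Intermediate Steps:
b(T) = 6 + 2*T
W(Y) = 2 + (4 + Y)² (W(Y) = (4 + Y)² + 2 = 2 + (4 + Y)²)
s = 938 (s = (6 + 2*4)*(1 + (2 + (4 + 4)²)) = (6 + 8)*(1 + (2 + 8²)) = 14*(1 + (2 + 64)) = 14*(1 + 66) = 14*67 = 938)
s³ = 938³ = 825293672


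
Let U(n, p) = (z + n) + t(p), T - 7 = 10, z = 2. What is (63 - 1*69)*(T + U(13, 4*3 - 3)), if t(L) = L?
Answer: -246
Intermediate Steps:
T = 17 (T = 7 + 10 = 17)
U(n, p) = 2 + n + p (U(n, p) = (2 + n) + p = 2 + n + p)
(63 - 1*69)*(T + U(13, 4*3 - 3)) = (63 - 1*69)*(17 + (2 + 13 + (4*3 - 3))) = (63 - 69)*(17 + (2 + 13 + (12 - 3))) = -6*(17 + (2 + 13 + 9)) = -6*(17 + 24) = -6*41 = -246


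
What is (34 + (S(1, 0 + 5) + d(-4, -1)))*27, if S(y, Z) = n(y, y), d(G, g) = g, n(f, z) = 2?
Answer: 945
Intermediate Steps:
S(y, Z) = 2
(34 + (S(1, 0 + 5) + d(-4, -1)))*27 = (34 + (2 - 1))*27 = (34 + 1)*27 = 35*27 = 945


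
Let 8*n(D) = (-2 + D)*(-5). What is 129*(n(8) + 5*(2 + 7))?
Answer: 21285/4 ≈ 5321.3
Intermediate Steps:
n(D) = 5/4 - 5*D/8 (n(D) = ((-2 + D)*(-5))/8 = (10 - 5*D)/8 = 5/4 - 5*D/8)
129*(n(8) + 5*(2 + 7)) = 129*((5/4 - 5/8*8) + 5*(2 + 7)) = 129*((5/4 - 5) + 5*9) = 129*(-15/4 + 45) = 129*(165/4) = 21285/4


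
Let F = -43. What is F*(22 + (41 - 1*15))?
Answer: -2064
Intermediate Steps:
F*(22 + (41 - 1*15)) = -43*(22 + (41 - 1*15)) = -43*(22 + (41 - 15)) = -43*(22 + 26) = -43*48 = -2064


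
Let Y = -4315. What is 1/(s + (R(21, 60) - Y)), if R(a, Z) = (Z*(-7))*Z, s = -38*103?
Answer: -1/24799 ≈ -4.0324e-5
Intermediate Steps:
s = -3914
R(a, Z) = -7*Z**2 (R(a, Z) = (-7*Z)*Z = -7*Z**2)
1/(s + (R(21, 60) - Y)) = 1/(-3914 + (-7*60**2 - 1*(-4315))) = 1/(-3914 + (-7*3600 + 4315)) = 1/(-3914 + (-25200 + 4315)) = 1/(-3914 - 20885) = 1/(-24799) = -1/24799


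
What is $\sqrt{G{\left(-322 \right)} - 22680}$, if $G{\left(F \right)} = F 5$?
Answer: $i \sqrt{24290} \approx 155.85 i$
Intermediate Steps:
$G{\left(F \right)} = 5 F$
$\sqrt{G{\left(-322 \right)} - 22680} = \sqrt{5 \left(-322\right) - 22680} = \sqrt{-1610 - 22680} = \sqrt{-24290} = i \sqrt{24290}$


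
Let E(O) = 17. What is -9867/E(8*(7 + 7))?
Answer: -9867/17 ≈ -580.41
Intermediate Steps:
-9867/E(8*(7 + 7)) = -9867/17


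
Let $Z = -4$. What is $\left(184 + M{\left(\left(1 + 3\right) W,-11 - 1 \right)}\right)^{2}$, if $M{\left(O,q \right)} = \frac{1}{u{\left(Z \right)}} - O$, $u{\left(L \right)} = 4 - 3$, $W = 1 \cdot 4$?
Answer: $28561$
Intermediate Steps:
$W = 4$
$u{\left(L \right)} = 1$
$M{\left(O,q \right)} = 1 - O$ ($M{\left(O,q \right)} = 1^{-1} - O = 1 - O$)
$\left(184 + M{\left(\left(1 + 3\right) W,-11 - 1 \right)}\right)^{2} = \left(184 + \left(1 - \left(1 + 3\right) 4\right)\right)^{2} = \left(184 + \left(1 - 4 \cdot 4\right)\right)^{2} = \left(184 + \left(1 - 16\right)\right)^{2} = \left(184 - 15\right)^{2} = 169^{2} = 28561$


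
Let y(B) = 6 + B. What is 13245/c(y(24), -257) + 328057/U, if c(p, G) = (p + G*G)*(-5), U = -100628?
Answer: -21944242075/6649397612 ≈ -3.3002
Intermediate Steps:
c(p, G) = -5*p - 5*G² (c(p, G) = (p + G²)*(-5) = -5*p - 5*G²)
13245/c(y(24), -257) + 328057/U = 13245/(-5*(6 + 24) - 5*(-257)²) + 328057/(-100628) = 13245/(-5*30 - 5*66049) + 328057*(-1/100628) = 13245/(-150 - 330245) - 328057/100628 = 13245/(-330395) - 328057/100628 = 13245*(-1/330395) - 328057/100628 = -2649/66079 - 328057/100628 = -21944242075/6649397612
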